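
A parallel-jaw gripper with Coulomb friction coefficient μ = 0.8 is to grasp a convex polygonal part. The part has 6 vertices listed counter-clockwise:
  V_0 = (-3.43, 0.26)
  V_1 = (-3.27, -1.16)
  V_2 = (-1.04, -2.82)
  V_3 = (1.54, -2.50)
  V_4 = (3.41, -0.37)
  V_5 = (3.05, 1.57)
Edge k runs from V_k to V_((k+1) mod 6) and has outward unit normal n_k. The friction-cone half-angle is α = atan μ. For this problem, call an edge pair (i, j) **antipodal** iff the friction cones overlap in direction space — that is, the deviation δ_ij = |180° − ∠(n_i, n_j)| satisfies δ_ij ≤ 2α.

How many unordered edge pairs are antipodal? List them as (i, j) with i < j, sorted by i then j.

α = atan 0.8 = 38.66°;  2α = 77.32°
n_0 = (-0.9937, -0.1120)
n_1 = (-0.5971, -0.8022)
n_2 = (+0.1231, -0.9924)
n_3 = (+0.7515, -0.6598)
n_4 = (+0.9832, +0.1825)
n_5 = (-0.1982, +0.9802)
  (0,1): δ = 133.09°  ·
  (0,2): δ = 89.36°  ·
  (0,3): δ = 47.71°  ✓
  (0,4): δ = 4.08°  ✓
  (0,5): δ = 95.00°  ·
  (1,2): δ = 136.27°  ·
  (1,3): δ = 94.62°  ·
  (1,4): δ = 42.82°  ✓
  (1,5): δ = 48.09°  ✓
  (2,3): δ = 138.35°  ·
  (2,4): δ = 86.56°  ·
  (2,5): δ = 4.36°  ✓
  (3,4): δ = 128.21°  ·
  (3,5): δ = 37.29°  ✓
  (4,5): δ = 89.08°  ·
antipodal pairs: 6

count = 6; pairs: (0,3), (0,4), (1,4), (1,5), (2,5), (3,5)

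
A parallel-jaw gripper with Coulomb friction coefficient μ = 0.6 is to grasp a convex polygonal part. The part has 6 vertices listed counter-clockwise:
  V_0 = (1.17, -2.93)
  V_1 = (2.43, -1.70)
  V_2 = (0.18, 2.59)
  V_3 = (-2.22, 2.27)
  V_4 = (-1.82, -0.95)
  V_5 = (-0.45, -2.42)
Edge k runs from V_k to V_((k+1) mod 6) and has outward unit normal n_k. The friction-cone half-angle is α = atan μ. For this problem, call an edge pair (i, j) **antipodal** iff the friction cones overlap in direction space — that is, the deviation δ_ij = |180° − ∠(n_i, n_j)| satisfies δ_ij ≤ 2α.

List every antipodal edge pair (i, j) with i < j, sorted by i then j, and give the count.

α = atan 0.6 = 30.96°;  2α = 61.93°
n_0 = (+0.6985, -0.7156)
n_1 = (+0.8856, +0.4645)
n_2 = (-0.1322, +0.9912)
n_3 = (-0.9924, -0.1233)
n_4 = (-0.7316, -0.6818)
n_5 = (-0.3003, -0.9538)
  (0,1): δ = 106.63°  ·
  (0,2): δ = 36.72°  ✓
  (0,3): δ = 52.77°  ✓
  (0,4): δ = 88.67°  ·
  (0,5): δ = 118.22°  ·
  (1,2): δ = 110.08°  ·
  (1,3): δ = 20.59°  ✓
  (1,4): δ = 15.31°  ✓
  (1,5): δ = 44.85°  ✓
  (2,3): δ = 90.51°  ·
  (2,4): δ = 54.61°  ✓
  (2,5): δ = 25.07°  ✓
  (3,4): δ = 144.10°  ·
  (3,5): δ = 114.56°  ·
  (4,5): δ = 150.46°  ·
antipodal pairs: 7

count = 7; pairs: (0,2), (0,3), (1,3), (1,4), (1,5), (2,4), (2,5)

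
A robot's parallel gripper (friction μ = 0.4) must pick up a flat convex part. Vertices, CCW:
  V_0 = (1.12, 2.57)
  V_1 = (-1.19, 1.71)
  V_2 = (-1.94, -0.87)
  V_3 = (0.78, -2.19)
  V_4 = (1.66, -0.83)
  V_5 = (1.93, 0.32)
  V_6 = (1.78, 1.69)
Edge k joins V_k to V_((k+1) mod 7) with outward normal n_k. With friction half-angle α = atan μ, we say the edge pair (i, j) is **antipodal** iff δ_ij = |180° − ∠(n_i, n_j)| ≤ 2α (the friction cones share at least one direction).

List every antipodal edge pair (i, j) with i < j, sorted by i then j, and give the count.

count = 5; pairs: (0,3), (1,3), (1,4), (1,5), (2,6)

α = atan 0.4 = 21.80°;  2α = 43.60°
n_0 = (-0.3489, +0.9372)
n_1 = (-0.9602, +0.2791)
n_2 = (-0.4366, -0.8997)
n_3 = (+0.8396, -0.5433)
n_4 = (+0.9735, -0.2286)
n_5 = (+0.9941, +0.1088)
n_6 = (+0.8000, +0.6000)
  (0,1): δ = 126.63°  ·
  (0,2): δ = 46.31°  ·
  (0,3): δ = 36.67°  ✓
  (0,4): δ = 56.37°  ·
  (0,5): δ = 75.83°  ·
  (0,6): δ = 106.45°  ·
  (1,2): δ = 99.68°  ·
  (1,3): δ = 16.70°  ✓
  (1,4): δ = 3.00°  ✓
  (1,5): δ = 22.46°  ✓
  (1,6): δ = 53.08°  ·
  (2,3): δ = 97.02°  ·
  (2,4): δ = 77.33°  ·
  (2,5): δ = 57.86°  ·
  (2,6): δ = 27.24°  ✓
  (3,4): δ = 160.31°  ·
  (3,5): δ = 140.85°  ·
  (3,6): δ = 110.22°  ·
  (4,5): δ = 160.54°  ·
  (4,6): δ = 129.92°  ·
  (5,6): δ = 149.38°  ·
antipodal pairs: 5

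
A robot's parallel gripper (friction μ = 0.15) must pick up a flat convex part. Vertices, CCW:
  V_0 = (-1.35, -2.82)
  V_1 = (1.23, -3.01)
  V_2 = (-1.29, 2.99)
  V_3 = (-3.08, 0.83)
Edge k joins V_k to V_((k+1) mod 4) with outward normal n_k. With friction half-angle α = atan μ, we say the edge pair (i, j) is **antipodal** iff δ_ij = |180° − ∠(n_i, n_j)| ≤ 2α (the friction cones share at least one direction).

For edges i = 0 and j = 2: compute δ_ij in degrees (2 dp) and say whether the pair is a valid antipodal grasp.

α = atan 0.15 = 8.53°;  2α = 17.06°
edge 0: e_0 = (+2.58, -0.19);  n_0 = (-0.0734, -0.9973)
edge 2: e_2 = (-1.79, -2.16);  n_2 = (-0.7700, +0.6381)
∠(n_0, n_2) = 125.44°
δ = |180° − 125.44°| = 54.56°
54.56° > 2α = 17.06°  →  invalid

δ = 54.56°, invalid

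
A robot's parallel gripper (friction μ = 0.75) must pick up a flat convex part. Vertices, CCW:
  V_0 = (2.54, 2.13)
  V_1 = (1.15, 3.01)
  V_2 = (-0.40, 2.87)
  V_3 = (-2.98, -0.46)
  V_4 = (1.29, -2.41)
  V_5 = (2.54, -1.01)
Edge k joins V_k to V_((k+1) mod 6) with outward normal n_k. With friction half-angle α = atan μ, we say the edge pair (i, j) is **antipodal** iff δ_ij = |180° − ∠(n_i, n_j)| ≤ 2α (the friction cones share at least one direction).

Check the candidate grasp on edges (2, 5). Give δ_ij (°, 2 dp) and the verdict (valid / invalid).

δ = 37.77°, valid

α = atan 0.75 = 36.87°;  2α = 73.74°
edge 2: e_2 = (-2.58, -3.33);  n_2 = (-0.7905, +0.6125)
edge 5: e_5 = (+0.00, +3.14);  n_5 = (+1.0000, -0.0000)
∠(n_2, n_5) = 142.23°
δ = |180° − 142.23°| = 37.77°
37.77° ≤ 2α = 73.74°  →  valid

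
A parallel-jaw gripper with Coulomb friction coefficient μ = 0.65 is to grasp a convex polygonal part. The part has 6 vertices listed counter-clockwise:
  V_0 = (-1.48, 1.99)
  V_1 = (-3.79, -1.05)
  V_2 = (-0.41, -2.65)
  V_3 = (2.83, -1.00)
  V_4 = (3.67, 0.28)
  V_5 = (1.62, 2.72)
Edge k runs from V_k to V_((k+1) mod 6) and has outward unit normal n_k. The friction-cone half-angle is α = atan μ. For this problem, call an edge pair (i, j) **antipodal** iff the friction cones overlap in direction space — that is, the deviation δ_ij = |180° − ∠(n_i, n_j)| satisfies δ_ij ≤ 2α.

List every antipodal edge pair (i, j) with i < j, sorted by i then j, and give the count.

α = atan 0.65 = 33.02°;  2α = 66.05°
n_0 = (-0.7962, +0.6050)
n_1 = (-0.4279, -0.9038)
n_2 = (+0.4538, -0.8911)
n_3 = (+0.8360, -0.5487)
n_4 = (+0.7656, +0.6433)
n_5 = (-0.2292, +0.9734)
  (0,1): δ = 78.10°  ·
  (0,2): δ = 25.78°  ✓
  (0,3): δ = 3.96°  ✓
  (0,4): δ = 77.27°  ·
  (0,5): δ = 140.48°  ·
  (1,2): δ = 127.68°  ·
  (1,3): δ = 97.94°  ·
  (1,4): δ = 24.63°  ✓
  (1,5): δ = 38.58°  ✓
  (2,3): δ = 150.26°  ·
  (2,4): δ = 76.95°  ·
  (2,5): δ = 13.74°  ✓
  (3,4): δ = 106.69°  ·
  (3,5): δ = 43.47°  ✓
  (4,5): δ = 116.78°  ·
antipodal pairs: 6

count = 6; pairs: (0,2), (0,3), (1,4), (1,5), (2,5), (3,5)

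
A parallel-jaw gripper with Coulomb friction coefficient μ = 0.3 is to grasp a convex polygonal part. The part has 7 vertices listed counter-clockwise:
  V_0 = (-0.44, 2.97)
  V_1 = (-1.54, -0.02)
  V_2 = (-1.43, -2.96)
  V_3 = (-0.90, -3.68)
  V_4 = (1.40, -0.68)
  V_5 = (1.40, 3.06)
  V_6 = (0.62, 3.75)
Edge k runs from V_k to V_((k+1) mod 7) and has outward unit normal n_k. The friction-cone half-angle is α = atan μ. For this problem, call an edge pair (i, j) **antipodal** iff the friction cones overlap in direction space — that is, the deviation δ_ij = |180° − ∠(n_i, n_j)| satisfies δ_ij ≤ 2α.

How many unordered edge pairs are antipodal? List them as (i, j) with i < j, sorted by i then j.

count = 5; pairs: (0,3), (0,4), (1,4), (2,5), (3,6)

α = atan 0.3 = 16.70°;  2α = 33.40°
n_0 = (-0.9385, +0.3453)
n_1 = (-0.9993, -0.0374)
n_2 = (-0.8053, -0.5928)
n_3 = (+0.7936, -0.6084)
n_4 = (+1.0000, -0.0000)
n_5 = (+0.6626, +0.7490)
n_6 = (-0.5927, +0.8054)
  (0,1): δ = 157.66°  ·
  (0,2): δ = 123.44°  ·
  (0,3): δ = 17.28°  ✓
  (0,4): δ = 20.20°  ✓
  (0,5): δ = 68.70°  ·
  (0,6): δ = 146.55°  ·
  (1,2): δ = 145.79°  ·
  (1,3): δ = 39.62°  ·
  (1,4): δ = 2.14°  ✓
  (1,5): δ = 46.36°  ·
  (1,6): δ = 124.20°  ·
  (2,3): δ = 73.83°  ·
  (2,4): δ = 36.36°  ·
  (2,5): δ = 12.15°  ✓
  (2,6): δ = 89.99°  ·
  (3,4): δ = 142.52°  ·
  (3,5): δ = 94.02°  ·
  (3,6): δ = 16.18°  ✓
  (4,5): δ = 131.50°  ·
  (4,6): δ = 53.65°  ·
  (5,6): δ = 102.16°  ·
antipodal pairs: 5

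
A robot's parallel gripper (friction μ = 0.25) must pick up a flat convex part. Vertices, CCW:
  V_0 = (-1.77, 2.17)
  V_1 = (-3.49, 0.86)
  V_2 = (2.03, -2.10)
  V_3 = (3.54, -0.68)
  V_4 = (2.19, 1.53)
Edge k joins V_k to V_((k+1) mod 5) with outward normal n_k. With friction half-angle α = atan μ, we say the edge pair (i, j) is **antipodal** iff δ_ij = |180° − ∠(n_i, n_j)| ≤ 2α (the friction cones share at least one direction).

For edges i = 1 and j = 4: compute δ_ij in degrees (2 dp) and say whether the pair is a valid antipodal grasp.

δ = 19.02°, valid

α = atan 0.25 = 14.04°;  2α = 28.07°
edge 1: e_1 = (+5.52, -2.96);  n_1 = (-0.4726, -0.8813)
edge 4: e_4 = (-3.96, +0.64);  n_4 = (+0.1595, +0.9872)
∠(n_1, n_4) = 160.98°
δ = |180° − 160.98°| = 19.02°
19.02° ≤ 2α = 28.07°  →  valid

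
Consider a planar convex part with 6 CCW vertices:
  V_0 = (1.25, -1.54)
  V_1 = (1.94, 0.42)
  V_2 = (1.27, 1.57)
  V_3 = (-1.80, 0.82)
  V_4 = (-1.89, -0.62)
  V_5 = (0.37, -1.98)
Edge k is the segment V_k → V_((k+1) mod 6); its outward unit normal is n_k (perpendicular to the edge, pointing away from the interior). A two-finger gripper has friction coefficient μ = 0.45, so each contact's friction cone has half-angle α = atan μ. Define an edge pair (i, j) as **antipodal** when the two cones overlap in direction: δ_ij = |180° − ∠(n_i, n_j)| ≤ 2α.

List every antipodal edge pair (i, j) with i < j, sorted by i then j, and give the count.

count = 5; pairs: (0,3), (1,3), (1,4), (2,4), (2,5)

α = atan 0.45 = 24.23°;  2α = 48.46°
n_0 = (+0.9433, -0.3321)
n_1 = (+0.8641, +0.5034)
n_2 = (-0.2373, +0.9714)
n_3 = (-0.9981, +0.0624)
n_4 = (-0.5156, -0.8568)
n_5 = (+0.4472, -0.8944)
  (0,1): δ = 130.38°  ·
  (0,2): δ = 56.88°  ·
  (0,3): δ = 15.82°  ✓
  (0,4): δ = 78.36°  ·
  (0,5): δ = 135.96°  ·
  (1,2): δ = 106.50°  ·
  (1,3): δ = 33.80°  ✓
  (1,4): δ = 28.74°  ✓
  (1,5): δ = 86.34°  ·
  (2,3): δ = 107.30°  ·
  (2,4): δ = 44.77°  ✓
  (2,5): δ = 12.84°  ✓
  (3,4): δ = 117.46°  ·
  (3,5): δ = 59.86°  ·
  (4,5): δ = 122.40°  ·
antipodal pairs: 5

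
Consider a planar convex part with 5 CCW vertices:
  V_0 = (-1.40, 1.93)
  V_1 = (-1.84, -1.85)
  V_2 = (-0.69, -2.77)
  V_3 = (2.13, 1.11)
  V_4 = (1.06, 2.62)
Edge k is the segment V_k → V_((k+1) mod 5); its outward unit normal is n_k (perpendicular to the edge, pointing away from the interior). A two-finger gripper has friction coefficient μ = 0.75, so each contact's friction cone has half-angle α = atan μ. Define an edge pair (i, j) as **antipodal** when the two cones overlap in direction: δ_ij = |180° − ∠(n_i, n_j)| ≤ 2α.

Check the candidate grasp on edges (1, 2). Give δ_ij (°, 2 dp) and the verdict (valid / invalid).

α = atan 0.75 = 36.87°;  2α = 73.74°
edge 1: e_1 = (+1.15, -0.92);  n_1 = (-0.6247, -0.7809)
edge 2: e_2 = (+2.82, +3.88);  n_2 = (+0.8089, -0.5879)
∠(n_1, n_2) = 92.65°
δ = |180° − 92.65°| = 87.35°
87.35° > 2α = 73.74°  →  invalid

δ = 87.35°, invalid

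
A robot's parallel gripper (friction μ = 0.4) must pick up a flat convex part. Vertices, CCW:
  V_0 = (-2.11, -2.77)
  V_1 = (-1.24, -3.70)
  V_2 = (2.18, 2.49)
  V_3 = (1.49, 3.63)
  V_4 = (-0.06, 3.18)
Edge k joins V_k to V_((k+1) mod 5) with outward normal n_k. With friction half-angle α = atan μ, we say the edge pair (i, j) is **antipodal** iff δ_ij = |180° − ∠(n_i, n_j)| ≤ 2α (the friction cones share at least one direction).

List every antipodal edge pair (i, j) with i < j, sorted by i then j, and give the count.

α = atan 0.4 = 21.80°;  2α = 43.60°
n_0 = (-0.7303, -0.6832)
n_1 = (+0.8753, -0.4836)
n_2 = (+0.8555, +0.5178)
n_3 = (-0.2788, +0.9603)
n_4 = (-0.9455, +0.3257)
  (0,1): δ = 72.01°  ·
  (0,2): δ = 11.91°  ✓
  (0,3): δ = 63.10°  ·
  (0,4): δ = 117.90°  ·
  (1,2): δ = 119.89°  ·
  (1,3): δ = 44.89°  ·
  (1,4): δ = 9.91°  ✓
  (2,3): δ = 105.00°  ·
  (2,4): δ = 50.20°  ·
  (3,4): δ = 125.20°  ·
antipodal pairs: 2

count = 2; pairs: (0,2), (1,4)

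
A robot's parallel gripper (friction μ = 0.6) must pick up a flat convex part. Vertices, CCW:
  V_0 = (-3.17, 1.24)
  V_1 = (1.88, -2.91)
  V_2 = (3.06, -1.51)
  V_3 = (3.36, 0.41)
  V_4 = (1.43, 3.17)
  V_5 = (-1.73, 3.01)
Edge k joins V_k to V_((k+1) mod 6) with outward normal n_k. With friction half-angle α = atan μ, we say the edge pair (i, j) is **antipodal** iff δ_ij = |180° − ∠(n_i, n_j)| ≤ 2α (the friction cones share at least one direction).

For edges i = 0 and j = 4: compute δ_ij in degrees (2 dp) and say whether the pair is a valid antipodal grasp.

δ = 42.31°, valid

α = atan 0.6 = 30.96°;  2α = 61.93°
edge 0: e_0 = (+5.05, -4.15);  n_0 = (-0.6349, -0.7726)
edge 4: e_4 = (-3.16, -0.16);  n_4 = (-0.0506, +0.9987)
∠(n_0, n_4) = 137.69°
δ = |180° − 137.69°| = 42.31°
42.31° ≤ 2α = 61.93°  →  valid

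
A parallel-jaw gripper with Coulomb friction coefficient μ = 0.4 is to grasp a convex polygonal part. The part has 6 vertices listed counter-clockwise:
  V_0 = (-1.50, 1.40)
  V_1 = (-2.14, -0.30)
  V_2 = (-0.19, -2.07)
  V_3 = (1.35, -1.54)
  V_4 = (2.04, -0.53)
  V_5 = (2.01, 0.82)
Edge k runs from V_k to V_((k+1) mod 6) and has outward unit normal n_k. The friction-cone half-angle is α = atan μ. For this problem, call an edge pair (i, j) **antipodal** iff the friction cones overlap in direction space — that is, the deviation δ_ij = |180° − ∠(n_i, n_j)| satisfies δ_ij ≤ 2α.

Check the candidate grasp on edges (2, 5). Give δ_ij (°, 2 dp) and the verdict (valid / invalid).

δ = 28.37°, valid

α = atan 0.4 = 21.80°;  2α = 43.60°
edge 2: e_2 = (+1.54, +0.53);  n_2 = (+0.3254, -0.9456)
edge 5: e_5 = (-3.51, +0.58);  n_5 = (+0.1630, +0.9866)
∠(n_2, n_5) = 151.63°
δ = |180° − 151.63°| = 28.37°
28.37° ≤ 2α = 43.60°  →  valid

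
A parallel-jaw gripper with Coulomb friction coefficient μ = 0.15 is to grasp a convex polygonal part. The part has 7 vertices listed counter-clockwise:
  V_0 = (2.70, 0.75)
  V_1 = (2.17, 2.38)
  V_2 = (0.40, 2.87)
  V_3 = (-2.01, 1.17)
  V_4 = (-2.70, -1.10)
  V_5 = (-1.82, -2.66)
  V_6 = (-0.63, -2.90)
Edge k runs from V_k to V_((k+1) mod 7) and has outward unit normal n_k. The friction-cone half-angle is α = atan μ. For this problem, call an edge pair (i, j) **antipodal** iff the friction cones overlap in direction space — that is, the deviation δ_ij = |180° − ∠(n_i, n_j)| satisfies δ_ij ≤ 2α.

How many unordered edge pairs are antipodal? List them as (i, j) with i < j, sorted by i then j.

α = atan 0.15 = 8.53°;  2α = 17.06°
n_0 = (+0.9510, +0.3092)
n_1 = (+0.2668, +0.9638)
n_2 = (-0.5764, +0.8172)
n_3 = (-0.9568, +0.2908)
n_4 = (-0.8710, -0.4913)
n_5 = (-0.1977, -0.9803)
n_6 = (+0.7387, -0.6740)
  (0,1): δ = 123.49°  ·
  (0,2): δ = 72.81°  ·
  (0,3): δ = 34.92°  ·
  (0,4): δ = 11.42°  ✓
  (0,5): δ = 60.59°  ·
  (0,6): δ = 119.61°  ·
  (1,2): δ = 129.33°  ·
  (1,3): δ = 91.43°  ·
  (1,4): δ = 45.10°  ·
  (1,5): δ = 4.07°  ✓
  (1,6): δ = 63.10°  ·
  (2,3): δ = 142.11°  ·
  (2,4): δ = 95.77°  ·
  (2,5): δ = 46.60°  ·
  (2,6): δ = 12.43°  ✓
  (3,4): δ = 133.67°  ·
  (3,5): δ = 84.50°  ·
  (3,6): δ = 25.47°  ·
  (4,5): δ = 130.83°  ·
  (4,6): δ = 71.80°  ·
  (5,6): δ = 120.97°  ·
antipodal pairs: 3

count = 3; pairs: (0,4), (1,5), (2,6)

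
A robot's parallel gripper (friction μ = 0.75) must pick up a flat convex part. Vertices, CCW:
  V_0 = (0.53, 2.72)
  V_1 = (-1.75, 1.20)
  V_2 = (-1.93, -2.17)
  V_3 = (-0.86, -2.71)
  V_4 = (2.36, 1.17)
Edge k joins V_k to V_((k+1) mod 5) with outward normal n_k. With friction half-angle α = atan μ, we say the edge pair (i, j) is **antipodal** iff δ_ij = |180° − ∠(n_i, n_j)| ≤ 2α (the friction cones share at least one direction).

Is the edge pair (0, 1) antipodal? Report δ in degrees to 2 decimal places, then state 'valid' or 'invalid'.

δ = 126.75°, invalid

α = atan 0.75 = 36.87°;  2α = 73.74°
edge 0: e_0 = (-2.28, -1.52);  n_0 = (-0.5547, +0.8321)
edge 1: e_1 = (-0.18, -3.37);  n_1 = (-0.9986, +0.0533)
∠(n_0, n_1) = 53.25°
δ = |180° − 53.25°| = 126.75°
126.75° > 2α = 73.74°  →  invalid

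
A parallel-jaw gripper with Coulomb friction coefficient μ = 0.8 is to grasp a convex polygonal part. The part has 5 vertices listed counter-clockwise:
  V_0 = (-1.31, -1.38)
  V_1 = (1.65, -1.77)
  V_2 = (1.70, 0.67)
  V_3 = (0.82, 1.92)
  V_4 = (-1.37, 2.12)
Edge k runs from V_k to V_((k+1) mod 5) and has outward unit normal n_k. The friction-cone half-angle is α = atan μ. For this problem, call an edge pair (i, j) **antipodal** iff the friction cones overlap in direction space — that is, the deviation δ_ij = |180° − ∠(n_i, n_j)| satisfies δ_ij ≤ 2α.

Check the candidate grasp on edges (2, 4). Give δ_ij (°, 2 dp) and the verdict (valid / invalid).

α = atan 0.8 = 38.66°;  2α = 77.32°
edge 2: e_2 = (-0.88, +1.25);  n_2 = (+0.8177, +0.5757)
edge 4: e_4 = (+0.06, -3.50);  n_4 = (-0.9999, -0.0171)
∠(n_2, n_4) = 145.84°
δ = |180° − 145.84°| = 34.16°
34.16° ≤ 2α = 77.32°  →  valid

δ = 34.16°, valid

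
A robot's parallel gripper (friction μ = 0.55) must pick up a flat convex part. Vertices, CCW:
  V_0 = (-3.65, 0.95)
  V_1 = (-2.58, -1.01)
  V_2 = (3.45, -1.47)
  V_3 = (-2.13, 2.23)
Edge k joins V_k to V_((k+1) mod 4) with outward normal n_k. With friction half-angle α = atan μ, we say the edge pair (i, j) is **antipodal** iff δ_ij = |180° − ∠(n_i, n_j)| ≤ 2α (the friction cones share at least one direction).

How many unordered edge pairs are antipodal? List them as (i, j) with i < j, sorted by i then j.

count = 3; pairs: (0,2), (1,2), (1,3)

α = atan 0.55 = 28.81°;  2α = 57.62°
n_0 = (-0.8777, -0.4792)
n_1 = (-0.0761, -0.9971)
n_2 = (+0.5526, +0.8334)
n_3 = (-0.6441, +0.7649)
  (0,1): δ = 122.99°  ·
  (0,2): δ = 27.82°  ✓
  (0,3): δ = 101.47°  ·
  (1,2): δ = 29.19°  ✓
  (1,3): δ = 44.46°  ✓
  (2,3): δ = 106.35°  ·
antipodal pairs: 3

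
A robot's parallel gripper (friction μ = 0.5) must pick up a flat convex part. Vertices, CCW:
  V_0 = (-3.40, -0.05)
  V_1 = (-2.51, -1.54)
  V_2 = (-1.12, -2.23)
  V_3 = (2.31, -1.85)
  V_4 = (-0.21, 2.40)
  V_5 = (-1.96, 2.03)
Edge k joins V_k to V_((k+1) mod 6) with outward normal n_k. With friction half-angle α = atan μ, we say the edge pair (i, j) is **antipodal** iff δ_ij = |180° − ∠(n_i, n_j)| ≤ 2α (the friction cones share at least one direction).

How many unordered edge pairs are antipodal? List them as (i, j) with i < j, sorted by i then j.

α = atan 0.5 = 26.57°;  2α = 53.13°
n_0 = (-0.8585, -0.5128)
n_1 = (-0.4446, -0.8957)
n_2 = (+0.1101, -0.9939)
n_3 = (+0.8602, +0.5100)
n_4 = (-0.2069, +0.9784)
n_5 = (-0.8222, +0.5692)
  (0,1): δ = 147.25°  ·
  (0,2): δ = 114.53°  ·
  (0,3): δ = 0.19°  ✓
  (0,4): δ = 71.09°  ·
  (0,5): δ = 114.45°  ·
  (1,2): δ = 147.28°  ·
  (1,3): δ = 32.93°  ✓
  (1,4): δ = 38.34°  ✓
  (1,5): δ = 81.70°  ·
  (2,3): δ = 65.66°  ·
  (2,4): δ = 5.62°  ✓
  (2,5): δ = 48.98°  ✓
  (3,4): δ = 108.73°  ·
  (3,5): δ = 65.36°  ·
  (4,5): δ = 136.63°  ·
antipodal pairs: 5

count = 5; pairs: (0,3), (1,3), (1,4), (2,4), (2,5)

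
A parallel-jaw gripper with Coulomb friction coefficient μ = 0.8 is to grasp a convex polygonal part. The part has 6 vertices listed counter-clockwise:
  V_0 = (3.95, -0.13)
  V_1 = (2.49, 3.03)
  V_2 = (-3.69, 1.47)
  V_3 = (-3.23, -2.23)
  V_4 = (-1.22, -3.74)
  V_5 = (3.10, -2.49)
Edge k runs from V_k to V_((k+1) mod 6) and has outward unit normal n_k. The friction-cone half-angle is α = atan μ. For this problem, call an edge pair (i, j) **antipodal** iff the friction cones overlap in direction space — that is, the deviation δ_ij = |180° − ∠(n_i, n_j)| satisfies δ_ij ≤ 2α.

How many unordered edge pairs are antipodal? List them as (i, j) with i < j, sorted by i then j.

α = atan 0.8 = 38.66°;  2α = 77.32°
n_0 = (+0.9078, +0.4194)
n_1 = (-0.2447, +0.9696)
n_2 = (-0.9924, -0.1234)
n_3 = (-0.6006, -0.7995)
n_4 = (+0.2780, -0.9606)
n_5 = (+0.9408, -0.3389)
  (0,1): δ = 100.63°  ·
  (0,2): δ = 17.71°  ✓
  (0,3): δ = 28.29°  ✓
  (0,4): δ = 81.34°  ·
  (0,5): δ = 135.39°  ·
  (1,2): δ = 97.08°  ·
  (1,3): δ = 51.08°  ✓
  (1,4): δ = 1.97°  ✓
  (1,5): δ = 56.03°  ✓
  (2,3): δ = 134.00°  ·
  (2,4): δ = 80.95°  ·
  (2,5): δ = 26.89°  ✓
  (3,4): δ = 126.95°  ·
  (3,5): δ = 72.89°  ✓
  (4,5): δ = 125.95°  ·
antipodal pairs: 7

count = 7; pairs: (0,2), (0,3), (1,3), (1,4), (1,5), (2,5), (3,5)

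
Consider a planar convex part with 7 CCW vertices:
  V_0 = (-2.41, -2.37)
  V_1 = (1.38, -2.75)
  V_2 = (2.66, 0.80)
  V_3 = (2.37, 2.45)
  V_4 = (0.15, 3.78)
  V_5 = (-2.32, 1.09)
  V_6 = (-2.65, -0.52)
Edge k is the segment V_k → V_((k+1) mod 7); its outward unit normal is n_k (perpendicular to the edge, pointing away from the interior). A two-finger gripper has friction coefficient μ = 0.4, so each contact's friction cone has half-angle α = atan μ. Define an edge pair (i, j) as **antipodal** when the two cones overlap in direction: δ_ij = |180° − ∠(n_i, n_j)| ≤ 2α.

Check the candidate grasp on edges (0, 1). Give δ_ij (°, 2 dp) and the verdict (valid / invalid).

δ = 104.10°, invalid

α = atan 0.4 = 21.80°;  2α = 43.60°
edge 0: e_0 = (+3.79, -0.38);  n_0 = (-0.0998, -0.9950)
edge 1: e_1 = (+1.28, +3.55);  n_1 = (+0.9407, -0.3392)
∠(n_0, n_1) = 75.90°
δ = |180° − 75.90°| = 104.10°
104.10° > 2α = 43.60°  →  invalid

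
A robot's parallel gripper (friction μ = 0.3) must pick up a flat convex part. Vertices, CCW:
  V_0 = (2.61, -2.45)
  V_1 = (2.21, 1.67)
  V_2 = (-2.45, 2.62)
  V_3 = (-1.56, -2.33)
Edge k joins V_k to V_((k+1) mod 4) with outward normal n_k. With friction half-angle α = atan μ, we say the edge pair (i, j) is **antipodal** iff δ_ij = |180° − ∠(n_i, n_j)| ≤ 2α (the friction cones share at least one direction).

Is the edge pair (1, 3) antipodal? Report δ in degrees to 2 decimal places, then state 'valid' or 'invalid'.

δ = 9.87°, valid

α = atan 0.3 = 16.70°;  2α = 33.40°
edge 1: e_1 = (-4.66, +0.95);  n_1 = (+0.1998, +0.9798)
edge 3: e_3 = (+4.17, -0.12);  n_3 = (-0.0288, -0.9996)
∠(n_1, n_3) = 170.13°
δ = |180° − 170.13°| = 9.87°
9.87° ≤ 2α = 33.40°  →  valid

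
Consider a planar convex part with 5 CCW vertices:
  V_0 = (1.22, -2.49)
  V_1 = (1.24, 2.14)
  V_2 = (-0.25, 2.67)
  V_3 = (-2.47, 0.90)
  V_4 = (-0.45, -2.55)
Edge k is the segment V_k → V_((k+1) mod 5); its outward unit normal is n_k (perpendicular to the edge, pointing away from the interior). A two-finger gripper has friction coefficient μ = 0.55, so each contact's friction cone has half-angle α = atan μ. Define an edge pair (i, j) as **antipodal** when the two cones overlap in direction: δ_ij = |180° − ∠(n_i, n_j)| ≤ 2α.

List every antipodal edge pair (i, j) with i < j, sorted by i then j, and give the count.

count = 5; pairs: (0,2), (0,3), (1,3), (1,4), (2,4)

α = atan 0.55 = 28.81°;  2α = 57.62°
n_0 = (+1.0000, -0.0043)
n_1 = (+0.3351, +0.9422)
n_2 = (-0.6234, +0.7819)
n_3 = (-0.8630, -0.5053)
n_4 = (+0.0359, -0.9994)
  (0,1): δ = 109.33°  ·
  (0,2): δ = 51.19°  ✓
  (0,3): δ = 30.60°  ✓
  (0,4): δ = 92.31°  ·
  (1,2): δ = 121.85°  ·
  (1,3): δ = 40.07°  ✓
  (1,4): δ = 21.64°  ✓
  (2,3): δ = 98.22°  ·
  (2,4): δ = 36.51°  ✓
  (3,4): δ = 118.29°  ·
antipodal pairs: 5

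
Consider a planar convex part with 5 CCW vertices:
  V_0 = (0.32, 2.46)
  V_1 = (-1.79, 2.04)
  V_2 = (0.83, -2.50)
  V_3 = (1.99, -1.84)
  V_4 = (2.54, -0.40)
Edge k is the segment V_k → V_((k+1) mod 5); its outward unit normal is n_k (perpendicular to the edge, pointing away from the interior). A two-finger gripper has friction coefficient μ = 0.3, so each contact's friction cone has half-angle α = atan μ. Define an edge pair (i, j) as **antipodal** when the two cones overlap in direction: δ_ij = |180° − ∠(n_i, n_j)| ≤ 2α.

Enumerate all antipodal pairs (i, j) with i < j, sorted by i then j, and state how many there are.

α = atan 0.3 = 16.70°;  2α = 33.40°
n_0 = (-0.1952, +0.9808)
n_1 = (-0.8661, -0.4998)
n_2 = (+0.4945, -0.8692)
n_3 = (+0.9342, -0.3568)
n_4 = (+0.7899, +0.6132)
  (0,1): δ = 71.27°  ·
  (0,2): δ = 18.38°  ✓
  (0,3): δ = 57.84°  ·
  (0,4): δ = 116.56°  ·
  (1,2): δ = 90.35°  ·
  (1,3): δ = 50.89°  ·
  (1,4): δ = 7.83°  ✓
  (2,3): δ = 140.54°  ·
  (2,4): δ = 81.82°  ·
  (3,4): δ = 121.28°  ·
antipodal pairs: 2

count = 2; pairs: (0,2), (1,4)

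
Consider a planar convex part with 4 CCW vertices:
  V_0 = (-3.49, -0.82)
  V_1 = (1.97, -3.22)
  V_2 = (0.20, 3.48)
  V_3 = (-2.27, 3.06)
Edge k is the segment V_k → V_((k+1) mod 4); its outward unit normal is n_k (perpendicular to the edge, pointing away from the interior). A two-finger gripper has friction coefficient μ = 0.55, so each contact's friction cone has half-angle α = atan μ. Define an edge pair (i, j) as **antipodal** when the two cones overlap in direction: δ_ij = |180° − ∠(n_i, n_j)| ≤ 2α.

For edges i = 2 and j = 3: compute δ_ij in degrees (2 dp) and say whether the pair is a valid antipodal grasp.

δ = 117.11°, invalid

α = atan 0.55 = 28.81°;  2α = 57.62°
edge 2: e_2 = (-2.47, -0.42);  n_2 = (-0.1676, +0.9858)
edge 3: e_3 = (-1.22, -3.88);  n_3 = (-0.9540, +0.3000)
∠(n_2, n_3) = 62.89°
δ = |180° − 62.89°| = 117.11°
117.11° > 2α = 57.62°  →  invalid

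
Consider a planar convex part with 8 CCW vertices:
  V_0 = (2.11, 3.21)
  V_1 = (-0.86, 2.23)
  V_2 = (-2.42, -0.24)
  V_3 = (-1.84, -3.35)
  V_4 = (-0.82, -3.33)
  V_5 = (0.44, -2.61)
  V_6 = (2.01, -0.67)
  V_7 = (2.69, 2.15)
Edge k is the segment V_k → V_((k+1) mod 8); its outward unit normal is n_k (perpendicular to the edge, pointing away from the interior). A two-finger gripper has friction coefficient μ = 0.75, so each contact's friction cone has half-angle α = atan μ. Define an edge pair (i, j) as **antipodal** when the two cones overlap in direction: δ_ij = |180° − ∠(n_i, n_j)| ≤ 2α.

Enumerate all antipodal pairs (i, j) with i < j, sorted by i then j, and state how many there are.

count = 14; pairs: (0,3), (0,4), (0,5), (0,6), (1,3), (1,4), (1,5), (1,6), (1,7), (2,4), (2,5), (2,6), (2,7), (3,7)

α = atan 0.75 = 36.87°;  2α = 73.74°
n_0 = (-0.3133, +0.9496)
n_1 = (-0.8455, +0.5340)
n_2 = (-0.9831, -0.1833)
n_3 = (+0.0196, -0.9998)
n_4 = (+0.4961, -0.8682)
n_5 = (+0.7773, -0.6291)
n_6 = (+0.9721, -0.2344)
n_7 = (+0.8773, +0.4800)
  (0,1): δ = 140.54°  ·
  (0,2): δ = 97.70°  ·
  (0,3): δ = 17.14°  ✓
  (0,4): δ = 11.48°  ✓
  (0,5): δ = 32.76°  ✓
  (0,6): δ = 58.18°  ✓
  (0,7): δ = 100.42°  ·
  (1,2): δ = 137.16°  ·
  (1,3): δ = 56.60°  ✓
  (1,4): δ = 27.98°  ✓
  (1,5): δ = 6.71°  ✓
  (1,6): δ = 18.72°  ✓
  (1,7): δ = 60.96°  ✓
  (2,3): δ = 99.44°  ·
  (2,4): δ = 70.82°  ✓
  (2,5): δ = 49.55°  ✓
  (2,6): δ = 24.12°  ✓
  (2,7): δ = 18.12°  ✓
  (3,4): δ = 151.38°  ·
  (3,5): δ = 130.11°  ·
  (3,6): δ = 104.68°  ·
  (3,7): δ = 62.44°  ✓
  (4,5): δ = 158.73°  ·
  (4,6): δ = 133.30°  ·
  (4,7): δ = 91.06°  ·
  (5,6): δ = 154.57°  ·
  (5,7): δ = 112.33°  ·
  (6,7): δ = 137.76°  ·
antipodal pairs: 14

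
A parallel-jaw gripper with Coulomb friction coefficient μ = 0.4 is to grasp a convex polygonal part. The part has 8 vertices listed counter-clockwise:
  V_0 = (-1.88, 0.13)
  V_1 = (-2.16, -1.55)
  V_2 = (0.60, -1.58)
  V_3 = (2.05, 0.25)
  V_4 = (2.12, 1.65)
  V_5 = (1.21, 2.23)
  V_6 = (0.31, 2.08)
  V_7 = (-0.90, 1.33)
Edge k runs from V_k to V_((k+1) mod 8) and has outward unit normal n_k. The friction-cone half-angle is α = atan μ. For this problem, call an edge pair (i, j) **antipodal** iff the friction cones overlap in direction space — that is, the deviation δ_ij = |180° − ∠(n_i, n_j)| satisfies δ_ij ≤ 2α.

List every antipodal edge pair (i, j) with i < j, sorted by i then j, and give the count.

count = 9; pairs: (0,2), (0,3), (1,4), (1,5), (1,6), (2,5), (2,6), (2,7), (3,7)

α = atan 0.4 = 21.80°;  2α = 43.60°
n_0 = (-0.9864, +0.1644)
n_1 = (-0.0109, -0.9999)
n_2 = (+0.7838, -0.6210)
n_3 = (+0.9988, -0.0499)
n_4 = (+0.5375, +0.8433)
n_5 = (-0.1644, +0.9864)
n_6 = (-0.5268, +0.8500)
n_7 = (-0.7745, +0.6325)
  (0,1): δ = 81.16°  ·
  (0,2): δ = 28.93°  ✓
  (0,3): δ = 6.60°  ✓
  (0,4): δ = 66.95°  ·
  (0,5): δ = 108.92°  ·
  (0,6): δ = 131.25°  ·
  (0,7): δ = 150.22°  ·
  (1,2): δ = 127.77°  ·
  (1,3): δ = 92.24°  ·
  (1,4): δ = 31.89°  ✓
  (1,5): δ = 10.09°  ✓
  (1,6): δ = 32.41°  ✓
  (1,7): δ = 51.39°  ·
  (2,3): δ = 144.47°  ·
  (2,4): δ = 84.12°  ·
  (2,5): δ = 42.15°  ✓
  (2,6): δ = 19.82°  ✓
  (2,7): δ = 0.85°  ✓
  (3,4): δ = 119.65°  ·
  (3,5): δ = 77.68°  ·
  (3,6): δ = 55.35°  ·
  (3,7): δ = 36.37°  ✓
  (4,5): δ = 138.03°  ·
  (4,6): δ = 115.70°  ·
  (4,7): δ = 96.73°  ·
  (5,6): δ = 157.67°  ·
  (5,7): δ = 138.70°  ·
  (6,7): δ = 161.03°  ·
antipodal pairs: 9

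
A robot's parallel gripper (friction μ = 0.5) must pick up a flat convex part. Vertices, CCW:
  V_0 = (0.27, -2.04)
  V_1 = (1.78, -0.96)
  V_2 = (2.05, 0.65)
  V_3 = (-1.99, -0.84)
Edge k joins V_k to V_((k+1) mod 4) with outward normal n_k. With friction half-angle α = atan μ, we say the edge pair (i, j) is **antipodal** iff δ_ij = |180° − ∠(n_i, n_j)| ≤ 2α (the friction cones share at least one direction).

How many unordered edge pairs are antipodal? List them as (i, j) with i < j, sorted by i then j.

α = atan 0.5 = 26.57°;  2α = 53.13°
n_0 = (+0.5817, -0.8134)
n_1 = (+0.9862, -0.1654)
n_2 = (-0.3460, +0.9382)
n_3 = (-0.4690, -0.8832)
  (0,1): δ = 135.09°  ·
  (0,2): δ = 15.33°  ✓
  (0,3): δ = 116.46°  ·
  (1,2): δ = 60.24°  ·
  (1,3): δ = 71.55°  ·
  (2,3): δ = 48.21°  ✓
antipodal pairs: 2

count = 2; pairs: (0,2), (2,3)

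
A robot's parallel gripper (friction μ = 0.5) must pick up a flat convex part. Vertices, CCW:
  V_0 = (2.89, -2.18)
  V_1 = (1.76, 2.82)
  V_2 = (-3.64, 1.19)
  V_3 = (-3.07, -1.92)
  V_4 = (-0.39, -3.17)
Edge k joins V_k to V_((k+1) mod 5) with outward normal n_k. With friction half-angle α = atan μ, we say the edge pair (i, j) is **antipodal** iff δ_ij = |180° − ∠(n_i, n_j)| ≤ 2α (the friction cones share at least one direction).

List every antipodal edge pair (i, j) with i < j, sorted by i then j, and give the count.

count = 4; pairs: (0,2), (0,3), (1,3), (1,4)

α = atan 0.5 = 26.57°;  2α = 53.13°
n_0 = (+0.9754, +0.2204)
n_1 = (-0.2890, +0.9573)
n_2 = (-0.9836, -0.1803)
n_3 = (-0.4227, -0.9063)
n_4 = (+0.2890, -0.9573)
  (0,1): δ = 85.94°  ·
  (0,2): δ = 2.35°  ✓
  (0,3): δ = 52.26°  ✓
  (0,4): δ = 94.06°  ·
  (1,2): δ = 96.41°  ·
  (1,3): δ = 41.80°  ✓
  (1,4): δ = 0.00°  ✓
  (2,3): δ = 125.39°  ·
  (2,4): δ = 83.59°  ·
  (3,4): δ = 138.20°  ·
antipodal pairs: 4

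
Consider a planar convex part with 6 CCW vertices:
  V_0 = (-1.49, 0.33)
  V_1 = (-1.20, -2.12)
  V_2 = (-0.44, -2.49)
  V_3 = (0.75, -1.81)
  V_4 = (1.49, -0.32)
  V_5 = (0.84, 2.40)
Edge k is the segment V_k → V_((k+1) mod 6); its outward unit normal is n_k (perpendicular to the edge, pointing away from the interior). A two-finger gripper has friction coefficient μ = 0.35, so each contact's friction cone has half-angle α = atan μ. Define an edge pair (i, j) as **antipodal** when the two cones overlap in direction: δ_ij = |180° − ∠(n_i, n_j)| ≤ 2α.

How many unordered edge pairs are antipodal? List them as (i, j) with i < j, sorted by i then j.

α = atan 0.35 = 19.29°;  2α = 38.58°
n_0 = (-0.9931, -0.1175)
n_1 = (-0.4377, -0.8991)
n_2 = (+0.4961, -0.8682)
n_3 = (+0.8956, -0.4448)
n_4 = (+0.9726, +0.2324)
n_5 = (-0.6642, +0.7476)
  (0,1): δ = 122.71°  ·
  (0,2): δ = 67.01°  ·
  (0,3): δ = 33.16°  ✓
  (0,4): δ = 6.69°  ✓
  (0,5): δ = 124.87°  ·
  (1,2): δ = 124.30°  ·
  (1,3): δ = 90.45°  ·
  (1,4): δ = 50.60°  ·
  (1,5): δ = 67.58°  ·
  (2,3): δ = 146.16°  ·
  (2,4): δ = 106.30°  ·
  (2,5): δ = 11.87°  ✓
  (3,4): δ = 140.15°  ·
  (3,5): δ = 21.97°  ✓
  (4,5): δ = 61.82°  ·
antipodal pairs: 4

count = 4; pairs: (0,3), (0,4), (2,5), (3,5)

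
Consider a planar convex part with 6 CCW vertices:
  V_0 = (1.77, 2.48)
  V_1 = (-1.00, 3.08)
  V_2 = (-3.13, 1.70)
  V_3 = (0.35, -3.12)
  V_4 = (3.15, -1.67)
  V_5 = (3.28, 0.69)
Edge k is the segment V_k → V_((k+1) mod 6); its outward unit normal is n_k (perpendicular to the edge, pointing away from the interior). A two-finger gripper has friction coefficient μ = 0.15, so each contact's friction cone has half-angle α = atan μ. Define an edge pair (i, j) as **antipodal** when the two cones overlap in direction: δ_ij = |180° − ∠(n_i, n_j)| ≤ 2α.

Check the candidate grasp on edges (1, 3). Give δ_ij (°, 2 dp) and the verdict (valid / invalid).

δ = 5.56°, valid

α = atan 0.15 = 8.53°;  2α = 17.06°
edge 1: e_1 = (-2.13, -1.38);  n_1 = (-0.5437, +0.8393)
edge 3: e_3 = (+2.80, +1.45);  n_3 = (+0.4599, -0.8880)
∠(n_1, n_3) = 174.44°
δ = |180° − 174.44°| = 5.56°
5.56° ≤ 2α = 17.06°  →  valid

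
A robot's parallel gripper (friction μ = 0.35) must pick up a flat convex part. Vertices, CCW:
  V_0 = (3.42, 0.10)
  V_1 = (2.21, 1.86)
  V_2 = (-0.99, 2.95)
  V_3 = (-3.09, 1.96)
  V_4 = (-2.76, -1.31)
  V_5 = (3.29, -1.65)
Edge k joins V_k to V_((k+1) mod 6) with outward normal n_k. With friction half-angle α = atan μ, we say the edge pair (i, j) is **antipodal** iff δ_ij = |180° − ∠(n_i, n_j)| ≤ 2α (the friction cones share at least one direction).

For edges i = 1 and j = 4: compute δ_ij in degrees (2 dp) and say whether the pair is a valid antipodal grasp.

α = atan 0.35 = 19.29°;  2α = 38.58°
edge 1: e_1 = (-3.20, +1.09);  n_1 = (+0.3224, +0.9466)
edge 4: e_4 = (+6.05, -0.34);  n_4 = (-0.0561, -0.9984)
∠(n_1, n_4) = 164.41°
δ = |180° − 164.41°| = 15.59°
15.59° ≤ 2α = 38.58°  →  valid

δ = 15.59°, valid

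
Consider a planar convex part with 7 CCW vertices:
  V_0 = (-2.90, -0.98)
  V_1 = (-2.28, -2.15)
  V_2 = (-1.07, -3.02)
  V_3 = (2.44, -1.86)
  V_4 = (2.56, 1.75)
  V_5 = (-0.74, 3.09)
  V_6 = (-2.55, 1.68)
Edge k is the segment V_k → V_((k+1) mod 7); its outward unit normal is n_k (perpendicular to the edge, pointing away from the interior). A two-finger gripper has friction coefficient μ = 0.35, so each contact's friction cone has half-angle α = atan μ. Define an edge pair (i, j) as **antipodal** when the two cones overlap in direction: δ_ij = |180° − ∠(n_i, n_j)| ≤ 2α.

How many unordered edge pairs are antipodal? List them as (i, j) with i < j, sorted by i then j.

count = 4; pairs: (0,3), (1,4), (2,5), (3,6)

α = atan 0.35 = 19.29°;  2α = 38.58°
n_0 = (-0.8836, -0.4682)
n_1 = (-0.5838, -0.8119)
n_2 = (+0.3138, -0.9495)
n_3 = (+0.9994, -0.0332)
n_4 = (+0.3762, +0.9265)
n_5 = (-0.6145, +0.7889)
n_6 = (-0.9915, +0.1305)
  (0,1): δ = 153.64°  ·
  (0,2): δ = 99.63°  ·
  (0,3): δ = 29.82°  ✓
  (0,4): δ = 39.98°  ·
  (0,5): δ = 100.00°  ·
  (0,6): δ = 144.58°  ·
  (1,2): δ = 126.00°  ·
  (1,3): δ = 56.19°  ·
  (1,4): δ = 13.62°  ✓
  (1,5): δ = 73.64°  ·
  (1,6): δ = 118.22°  ·
  (2,3): δ = 110.19°  ·
  (2,4): δ = 40.39°  ·
  (2,5): δ = 19.63°  ✓
  (2,6): δ = 64.22°  ·
  (3,4): δ = 110.20°  ·
  (3,5): δ = 50.18°  ·
  (3,6): δ = 5.59°  ✓
  (4,5): δ = 119.98°  ·
  (4,6): δ = 75.40°  ·
  (5,6): δ = 135.41°  ·
antipodal pairs: 4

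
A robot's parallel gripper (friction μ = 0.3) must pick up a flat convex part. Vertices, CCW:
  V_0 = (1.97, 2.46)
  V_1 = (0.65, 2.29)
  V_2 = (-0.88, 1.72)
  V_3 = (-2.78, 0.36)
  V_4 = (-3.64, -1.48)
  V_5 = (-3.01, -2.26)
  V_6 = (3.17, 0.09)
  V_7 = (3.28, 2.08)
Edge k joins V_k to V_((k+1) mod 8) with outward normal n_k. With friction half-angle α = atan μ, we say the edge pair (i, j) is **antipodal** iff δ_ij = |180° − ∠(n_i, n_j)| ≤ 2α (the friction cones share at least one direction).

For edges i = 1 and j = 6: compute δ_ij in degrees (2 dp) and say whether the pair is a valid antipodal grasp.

δ = 66.40°, invalid

α = atan 0.3 = 16.70°;  2α = 33.40°
edge 1: e_1 = (-1.53, -0.57);  n_1 = (-0.3491, +0.9371)
edge 6: e_6 = (+0.11, +1.99);  n_6 = (+0.9985, -0.0552)
∠(n_1, n_6) = 113.60°
δ = |180° − 113.60°| = 66.40°
66.40° > 2α = 33.40°  →  invalid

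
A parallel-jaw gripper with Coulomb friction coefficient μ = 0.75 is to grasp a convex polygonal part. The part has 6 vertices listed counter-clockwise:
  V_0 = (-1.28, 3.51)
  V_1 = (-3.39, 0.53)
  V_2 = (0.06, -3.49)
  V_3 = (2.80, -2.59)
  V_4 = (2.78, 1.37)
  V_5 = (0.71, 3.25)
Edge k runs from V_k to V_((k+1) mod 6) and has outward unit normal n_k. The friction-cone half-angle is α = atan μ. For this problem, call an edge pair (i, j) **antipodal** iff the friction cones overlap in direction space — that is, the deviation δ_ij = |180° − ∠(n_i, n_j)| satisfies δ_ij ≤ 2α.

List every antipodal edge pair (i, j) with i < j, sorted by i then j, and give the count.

count = 7; pairs: (0,2), (0,3), (1,3), (1,4), (1,5), (2,4), (2,5)

α = atan 0.75 = 36.87°;  2α = 73.74°
n_0 = (-0.8161, +0.5779)
n_1 = (-0.7589, -0.6513)
n_2 = (+0.3121, -0.9501)
n_3 = (+1.0000, +0.0051)
n_4 = (+0.6723, +0.7403)
n_5 = (+0.1296, +0.9916)
  (0,1): δ = 104.06°  ·
  (0,2): δ = 36.52°  ✓
  (0,3): δ = 35.59°  ✓
  (0,4): δ = 83.05°  ·
  (0,5): δ = 117.86°  ·
  (1,2): δ = 112.45°  ·
  (1,3): δ = 40.35°  ✓
  (1,4): δ = 7.12°  ✓
  (1,5): δ = 41.92°  ✓
  (2,3): δ = 107.89°  ·
  (2,4): δ = 60.43°  ✓
  (2,5): δ = 25.63°  ✓
  (3,4): δ = 132.54°  ·
  (3,5): δ = 97.73°  ·
  (4,5): δ = 145.20°  ·
antipodal pairs: 7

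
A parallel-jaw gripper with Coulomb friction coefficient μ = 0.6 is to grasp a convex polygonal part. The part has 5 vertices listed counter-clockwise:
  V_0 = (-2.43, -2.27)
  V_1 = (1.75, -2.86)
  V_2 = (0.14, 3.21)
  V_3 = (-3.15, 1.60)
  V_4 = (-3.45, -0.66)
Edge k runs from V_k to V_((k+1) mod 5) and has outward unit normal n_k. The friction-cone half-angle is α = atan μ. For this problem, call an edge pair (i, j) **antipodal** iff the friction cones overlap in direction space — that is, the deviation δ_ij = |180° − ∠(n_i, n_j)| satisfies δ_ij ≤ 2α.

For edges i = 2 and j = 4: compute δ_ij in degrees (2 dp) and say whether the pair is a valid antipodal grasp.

δ = 83.72°, invalid

α = atan 0.6 = 30.96°;  2α = 61.93°
edge 2: e_2 = (-3.29, -1.61);  n_2 = (-0.4396, +0.8982)
edge 4: e_4 = (+1.02, -1.61);  n_4 = (-0.8447, -0.5352)
∠(n_2, n_4) = 96.28°
δ = |180° − 96.28°| = 83.72°
83.72° > 2α = 61.93°  →  invalid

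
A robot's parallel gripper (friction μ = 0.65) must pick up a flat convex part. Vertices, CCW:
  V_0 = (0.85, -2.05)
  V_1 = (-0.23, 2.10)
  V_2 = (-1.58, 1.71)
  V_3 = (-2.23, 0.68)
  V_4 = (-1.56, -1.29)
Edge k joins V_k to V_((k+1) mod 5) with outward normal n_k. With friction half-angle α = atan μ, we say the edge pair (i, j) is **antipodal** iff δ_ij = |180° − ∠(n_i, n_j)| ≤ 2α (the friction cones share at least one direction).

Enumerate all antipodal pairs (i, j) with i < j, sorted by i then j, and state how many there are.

count = 4; pairs: (0,2), (0,3), (0,4), (1,4)

α = atan 0.65 = 33.02°;  2α = 66.05°
n_0 = (+0.9678, +0.2519)
n_1 = (-0.2775, +0.9607)
n_2 = (-0.8457, +0.5337)
n_3 = (-0.9467, -0.3220)
n_4 = (-0.3008, -0.9537)
  (0,1): δ = 88.47°  ·
  (0,2): δ = 46.84°  ✓
  (0,3): δ = 4.20°  ✓
  (0,4): δ = 57.91°  ✓
  (1,2): δ = 138.37°  ·
  (1,3): δ = 87.33°  ·
  (1,4): δ = 33.62°  ✓
  (2,3): δ = 128.96°  ·
  (2,4): δ = 75.25°  ·
  (3,4): δ = 126.29°  ·
antipodal pairs: 4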